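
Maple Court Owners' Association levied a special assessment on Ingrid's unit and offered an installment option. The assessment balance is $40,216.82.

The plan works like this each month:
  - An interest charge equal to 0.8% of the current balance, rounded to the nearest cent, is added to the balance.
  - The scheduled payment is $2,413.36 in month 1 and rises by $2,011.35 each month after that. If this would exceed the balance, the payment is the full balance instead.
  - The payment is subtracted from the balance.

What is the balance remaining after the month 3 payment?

Month 1: opening $40,216.82; interest $321.73 → $40,538.55; payment $2,413.36; balance $38,125.19
Month 2: opening $38,125.19; interest $305.00 → $38,430.19; payment $4,424.71; balance $34,005.48
Month 3: opening $34,005.48; interest $272.04 → $34,277.52; payment $6,436.06; balance $27,841.46

$27,841.46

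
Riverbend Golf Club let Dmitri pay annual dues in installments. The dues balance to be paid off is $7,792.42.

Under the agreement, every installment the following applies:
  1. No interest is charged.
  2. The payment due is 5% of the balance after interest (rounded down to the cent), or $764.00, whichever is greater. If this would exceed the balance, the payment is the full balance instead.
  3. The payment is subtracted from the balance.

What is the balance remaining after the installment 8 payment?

Installment 1: $7,792.42 − $764.00 → $7,028.42
Installment 2: $7,028.42 − $764.00 → $6,264.42
Installment 3: $6,264.42 − $764.00 → $5,500.42
Installment 4: $5,500.42 − $764.00 → $4,736.42
Installment 5: $4,736.42 − $764.00 → $3,972.42
Installment 6: $3,972.42 − $764.00 → $3,208.42
Installment 7: $3,208.42 − $764.00 → $2,444.42
Installment 8: $2,444.42 − $764.00 → $1,680.42

$1,680.42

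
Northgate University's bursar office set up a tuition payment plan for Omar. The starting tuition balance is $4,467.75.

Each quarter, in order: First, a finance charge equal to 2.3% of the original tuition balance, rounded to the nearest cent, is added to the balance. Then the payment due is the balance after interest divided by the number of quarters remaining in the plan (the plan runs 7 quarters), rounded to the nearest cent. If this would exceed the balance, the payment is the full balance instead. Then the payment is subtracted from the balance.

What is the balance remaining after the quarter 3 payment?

$2,762.43

Quarter 1: opening $4,467.75; interest $102.76 → $4,570.51; payment $652.93; balance $3,917.58
Quarter 2: opening $3,917.58; interest $102.76 → $4,020.34; payment $670.06; balance $3,350.28
Quarter 3: opening $3,350.28; interest $102.76 → $3,453.04; payment $690.61; balance $2,762.43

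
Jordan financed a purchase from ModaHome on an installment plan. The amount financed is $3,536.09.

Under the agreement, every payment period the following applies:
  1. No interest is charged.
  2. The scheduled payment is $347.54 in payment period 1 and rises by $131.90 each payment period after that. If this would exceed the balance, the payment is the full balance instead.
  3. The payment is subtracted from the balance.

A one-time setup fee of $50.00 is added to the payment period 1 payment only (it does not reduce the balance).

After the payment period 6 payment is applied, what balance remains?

$0.00

Payment period 1: $3,536.09 − $347.54 (+ $50.00 fee) → $3,188.55
Payment period 2: $3,188.55 − $479.44 → $2,709.11
Payment period 3: $2,709.11 − $611.34 → $2,097.77
Payment period 4: $2,097.77 − $743.24 → $1,354.53
Payment period 5: $1,354.53 − $875.14 → $479.39
Payment period 6: $479.39 − $479.39 → $0.00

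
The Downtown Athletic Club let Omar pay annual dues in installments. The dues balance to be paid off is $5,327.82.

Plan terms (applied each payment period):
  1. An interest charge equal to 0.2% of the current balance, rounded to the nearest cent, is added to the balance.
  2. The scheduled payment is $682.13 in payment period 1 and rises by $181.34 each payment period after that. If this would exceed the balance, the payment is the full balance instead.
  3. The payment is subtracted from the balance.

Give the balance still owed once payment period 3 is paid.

# | Opening | Interest | Payment | End bal
1 | $5,327.82 | $10.66 | $682.13 | $4,656.35
2 | $4,656.35 | $9.31 | $863.47 | $3,802.19
3 | $3,802.19 | $7.60 | $1,044.81 | $2,764.98

$2,764.98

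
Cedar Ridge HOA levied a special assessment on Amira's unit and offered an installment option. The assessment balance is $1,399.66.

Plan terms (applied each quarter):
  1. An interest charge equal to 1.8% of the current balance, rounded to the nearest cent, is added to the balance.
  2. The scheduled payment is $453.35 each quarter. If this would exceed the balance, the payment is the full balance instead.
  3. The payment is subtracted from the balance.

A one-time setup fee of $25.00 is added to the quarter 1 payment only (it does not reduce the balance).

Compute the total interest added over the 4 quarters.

$53.97

Quarter 1: opening $1,399.66; interest $25.19 → $1,424.85; payment $453.35 (+ $25.00 fee); balance $971.50
Quarter 2: opening $971.50; interest $17.49 → $988.99; payment $453.35; balance $535.64
Quarter 3: opening $535.64; interest $9.64 → $545.28; payment $453.35; balance $91.93
Quarter 4: opening $91.93; interest $1.65 → $93.58; payment $93.58; balance $0.00
Total interest: $25.19 + $17.49 + $9.64 + $1.65 = $53.97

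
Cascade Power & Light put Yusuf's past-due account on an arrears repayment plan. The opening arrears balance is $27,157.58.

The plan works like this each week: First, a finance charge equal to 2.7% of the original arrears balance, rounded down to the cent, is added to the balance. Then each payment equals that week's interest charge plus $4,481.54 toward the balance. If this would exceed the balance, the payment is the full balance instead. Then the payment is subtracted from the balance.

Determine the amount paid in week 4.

# | Opening | Interest | Payment | End bal
1 | $27,157.58 | $733.25 | $5,214.79 | $22,676.04
2 | $22,676.04 | $733.25 | $5,214.79 | $18,194.50
3 | $18,194.50 | $733.25 | $5,214.79 | $13,712.96
4 | $13,712.96 | $733.25 | $5,214.79 | $9,231.42

$5,214.79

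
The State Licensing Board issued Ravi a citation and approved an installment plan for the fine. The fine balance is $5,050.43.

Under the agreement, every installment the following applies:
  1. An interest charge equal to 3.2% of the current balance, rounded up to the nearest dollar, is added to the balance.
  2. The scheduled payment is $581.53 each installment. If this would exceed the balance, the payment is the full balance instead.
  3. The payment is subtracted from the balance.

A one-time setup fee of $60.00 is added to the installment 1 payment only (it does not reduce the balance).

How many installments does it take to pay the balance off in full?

Installment 1: $5,050.43 +$162.00 interest = $5,212.43; pay $581.53 (+ $60.00 fee) → $4,630.90
Installment 2: $4,630.90 +$149.00 interest = $4,779.90; pay $581.53 → $4,198.37
Installment 3: $4,198.37 +$135.00 interest = $4,333.37; pay $581.53 → $3,751.84
Installment 4: $3,751.84 +$121.00 interest = $3,872.84; pay $581.53 → $3,291.31
Installment 5: $3,291.31 +$106.00 interest = $3,397.31; pay $581.53 → $2,815.78
Installment 6: $2,815.78 +$91.00 interest = $2,906.78; pay $581.53 → $2,325.25
Installment 7: $2,325.25 +$75.00 interest = $2,400.25; pay $581.53 → $1,818.72
Installment 8: $1,818.72 +$59.00 interest = $1,877.72; pay $581.53 → $1,296.19
Installment 9: $1,296.19 +$42.00 interest = $1,338.19; pay $581.53 → $756.66
Installment 10: $756.66 +$25.00 interest = $781.66; pay $581.53 → $200.13
Installment 11: $200.13 +$7.00 interest = $207.13; pay $207.13 → $0.00
Balance reaches $0.00 in installment 11.

11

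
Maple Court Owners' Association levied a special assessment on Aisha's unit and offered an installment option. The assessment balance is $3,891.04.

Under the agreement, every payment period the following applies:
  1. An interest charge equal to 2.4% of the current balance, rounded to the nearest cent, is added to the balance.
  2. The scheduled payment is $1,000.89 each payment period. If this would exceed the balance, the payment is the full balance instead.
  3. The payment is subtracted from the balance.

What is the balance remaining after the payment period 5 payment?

Payment period 1: $3,891.04 +$93.38 interest = $3,984.42; pay $1,000.89 → $2,983.53
Payment period 2: $2,983.53 +$71.60 interest = $3,055.13; pay $1,000.89 → $2,054.24
Payment period 3: $2,054.24 +$49.30 interest = $2,103.54; pay $1,000.89 → $1,102.65
Payment period 4: $1,102.65 +$26.46 interest = $1,129.11; pay $1,000.89 → $128.22
Payment period 5: $128.22 +$3.08 interest = $131.30; pay $131.30 → $0.00

$0.00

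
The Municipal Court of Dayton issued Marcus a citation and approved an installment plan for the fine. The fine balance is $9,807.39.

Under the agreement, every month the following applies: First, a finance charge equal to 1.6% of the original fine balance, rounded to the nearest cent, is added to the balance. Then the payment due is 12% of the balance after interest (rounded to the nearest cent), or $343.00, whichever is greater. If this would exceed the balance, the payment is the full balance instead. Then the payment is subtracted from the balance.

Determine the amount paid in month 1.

$1,195.72

# | Opening | Interest | Payment | End bal
1 | $9,807.39 | $156.92 | $1,195.72 | $8,768.59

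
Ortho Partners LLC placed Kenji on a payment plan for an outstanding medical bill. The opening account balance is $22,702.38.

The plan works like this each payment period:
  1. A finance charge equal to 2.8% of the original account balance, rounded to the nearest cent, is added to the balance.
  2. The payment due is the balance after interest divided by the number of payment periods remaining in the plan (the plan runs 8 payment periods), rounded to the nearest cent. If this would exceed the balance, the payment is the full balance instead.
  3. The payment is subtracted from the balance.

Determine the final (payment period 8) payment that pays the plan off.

Payment period 1: opening $22,702.38; interest $635.67 → $23,338.05; payment $2,917.26; balance $20,420.79
Payment period 2: opening $20,420.79; interest $635.67 → $21,056.46; payment $3,008.07; balance $18,048.39
Payment period 3: opening $18,048.39; interest $635.67 → $18,684.06; payment $3,114.01; balance $15,570.05
Payment period 4: opening $15,570.05; interest $635.67 → $16,205.72; payment $3,241.14; balance $12,964.58
Payment period 5: opening $12,964.58; interest $635.67 → $13,600.25; payment $3,400.06; balance $10,200.19
Payment period 6: opening $10,200.19; interest $635.67 → $10,835.86; payment $3,611.95; balance $7,223.91
Payment period 7: opening $7,223.91; interest $635.67 → $7,859.58; payment $3,929.79; balance $3,929.79
Payment period 8: opening $3,929.79; interest $635.67 → $4,565.46; payment $4,565.46; balance $0.00

$4,565.46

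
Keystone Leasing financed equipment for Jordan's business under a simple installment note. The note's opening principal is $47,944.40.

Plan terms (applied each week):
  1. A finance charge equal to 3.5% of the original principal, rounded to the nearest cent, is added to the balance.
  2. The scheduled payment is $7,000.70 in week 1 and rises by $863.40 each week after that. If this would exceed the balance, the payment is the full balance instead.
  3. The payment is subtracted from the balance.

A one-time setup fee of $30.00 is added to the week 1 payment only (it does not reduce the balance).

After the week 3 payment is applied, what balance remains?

Week 1: $47,944.40 +$1,678.05 interest = $49,622.45; pay $7,000.70 (+ $30.00 fee) → $42,621.75
Week 2: $42,621.75 +$1,678.05 interest = $44,299.80; pay $7,864.10 → $36,435.70
Week 3: $36,435.70 +$1,678.05 interest = $38,113.75; pay $8,727.50 → $29,386.25

$29,386.25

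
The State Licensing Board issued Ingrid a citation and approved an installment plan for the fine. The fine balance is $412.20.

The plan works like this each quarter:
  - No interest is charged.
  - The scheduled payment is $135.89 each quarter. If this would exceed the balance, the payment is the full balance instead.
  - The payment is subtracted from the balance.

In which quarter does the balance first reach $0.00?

Quarter 1: $412.20 − $135.89 → $276.31
Quarter 2: $276.31 − $135.89 → $140.42
Quarter 3: $140.42 − $135.89 → $4.53
Quarter 4: $4.53 − $4.53 → $0.00
Balance reaches $0.00 in quarter 4.

4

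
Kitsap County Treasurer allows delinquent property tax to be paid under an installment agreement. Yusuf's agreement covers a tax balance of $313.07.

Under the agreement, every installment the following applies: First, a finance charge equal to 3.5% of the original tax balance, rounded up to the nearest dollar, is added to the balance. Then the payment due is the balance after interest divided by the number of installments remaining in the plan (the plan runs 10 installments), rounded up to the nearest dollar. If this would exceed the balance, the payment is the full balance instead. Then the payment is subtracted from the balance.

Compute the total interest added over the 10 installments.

$110.00

Installment 1: opening $313.07; interest $11.00 → $324.07; payment $33.00; balance $291.07
Installment 2: opening $291.07; interest $11.00 → $302.07; payment $34.00; balance $268.07
Installment 3: opening $268.07; interest $11.00 → $279.07; payment $35.00; balance $244.07
Installment 4: opening $244.07; interest $11.00 → $255.07; payment $37.00; balance $218.07
Installment 5: opening $218.07; interest $11.00 → $229.07; payment $39.00; balance $190.07
Installment 6: opening $190.07; interest $11.00 → $201.07; payment $41.00; balance $160.07
Installment 7: opening $160.07; interest $11.00 → $171.07; payment $43.00; balance $128.07
Installment 8: opening $128.07; interest $11.00 → $139.07; payment $47.00; balance $92.07
Installment 9: opening $92.07; interest $11.00 → $103.07; payment $52.00; balance $51.07
Installment 10: opening $51.07; interest $11.00 → $62.07; payment $62.07; balance $0.00
Total interest: $11.00 + $11.00 + $11.00 + $11.00 + $11.00 + $11.00 + $11.00 + $11.00 + $11.00 + $11.00 = $110.00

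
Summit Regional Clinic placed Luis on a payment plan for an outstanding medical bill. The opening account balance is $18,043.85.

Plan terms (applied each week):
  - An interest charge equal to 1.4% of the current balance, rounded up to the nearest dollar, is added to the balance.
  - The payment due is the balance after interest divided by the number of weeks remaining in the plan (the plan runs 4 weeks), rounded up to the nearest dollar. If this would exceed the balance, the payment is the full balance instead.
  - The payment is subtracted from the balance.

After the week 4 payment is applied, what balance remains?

# | Opening | Interest | Payment | End bal
1 | $18,043.85 | $253.00 | $4,575.00 | $13,721.85
2 | $13,721.85 | $193.00 | $4,639.00 | $9,275.85
3 | $9,275.85 | $130.00 | $4,703.00 | $4,702.85
4 | $4,702.85 | $66.00 | $4,768.85 | $0.00

$0.00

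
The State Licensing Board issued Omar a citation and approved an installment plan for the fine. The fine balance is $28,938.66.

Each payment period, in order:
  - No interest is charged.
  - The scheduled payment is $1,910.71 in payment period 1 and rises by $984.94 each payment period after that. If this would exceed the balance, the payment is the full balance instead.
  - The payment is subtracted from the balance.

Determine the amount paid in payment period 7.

Payment period 1: opening $28,938.66; payment $1,910.71; balance $27,027.95
Payment period 2: opening $27,027.95; payment $2,895.65; balance $24,132.30
Payment period 3: opening $24,132.30; payment $3,880.59; balance $20,251.71
Payment period 4: opening $20,251.71; payment $4,865.53; balance $15,386.18
Payment period 5: opening $15,386.18; payment $5,850.47; balance $9,535.71
Payment period 6: opening $9,535.71; payment $6,835.41; balance $2,700.30
Payment period 7: opening $2,700.30; payment $2,700.30; balance $0.00

$2,700.30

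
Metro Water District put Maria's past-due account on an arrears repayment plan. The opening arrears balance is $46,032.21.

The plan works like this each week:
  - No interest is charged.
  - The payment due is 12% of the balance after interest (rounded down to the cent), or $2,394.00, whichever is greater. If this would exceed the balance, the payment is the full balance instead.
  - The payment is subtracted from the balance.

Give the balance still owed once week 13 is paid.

$4,448.26

Week 1: $46,032.21 − $5,523.86 → $40,508.35
Week 2: $40,508.35 − $4,861.00 → $35,647.35
Week 3: $35,647.35 − $4,277.68 → $31,369.67
Week 4: $31,369.67 − $3,764.36 → $27,605.31
Week 5: $27,605.31 − $3,312.63 → $24,292.68
Week 6: $24,292.68 − $2,915.12 → $21,377.56
Week 7: $21,377.56 − $2,565.30 → $18,812.26
Week 8: $18,812.26 − $2,394.00 → $16,418.26
Week 9: $16,418.26 − $2,394.00 → $14,024.26
Week 10: $14,024.26 − $2,394.00 → $11,630.26
Week 11: $11,630.26 − $2,394.00 → $9,236.26
Week 12: $9,236.26 − $2,394.00 → $6,842.26
Week 13: $6,842.26 − $2,394.00 → $4,448.26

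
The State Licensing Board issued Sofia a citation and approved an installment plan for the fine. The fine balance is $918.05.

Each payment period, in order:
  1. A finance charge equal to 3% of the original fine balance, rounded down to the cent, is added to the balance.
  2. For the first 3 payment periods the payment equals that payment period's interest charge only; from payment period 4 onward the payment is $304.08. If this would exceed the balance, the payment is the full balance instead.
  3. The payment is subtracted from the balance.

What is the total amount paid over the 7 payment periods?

Payment period 1: opening $918.05; interest $27.54 → $945.59; payment $27.54; balance $918.05
Payment period 2: opening $918.05; interest $27.54 → $945.59; payment $27.54; balance $918.05
Payment period 3: opening $918.05; interest $27.54 → $945.59; payment $27.54; balance $918.05
Payment period 4: opening $918.05; interest $27.54 → $945.59; payment $304.08; balance $641.51
Payment period 5: opening $641.51; interest $27.54 → $669.05; payment $304.08; balance $364.97
Payment period 6: opening $364.97; interest $27.54 → $392.51; payment $304.08; balance $88.43
Payment period 7: opening $88.43; interest $27.54 → $115.97; payment $115.97; balance $0.00
Total paid: $1,110.83

$1,110.83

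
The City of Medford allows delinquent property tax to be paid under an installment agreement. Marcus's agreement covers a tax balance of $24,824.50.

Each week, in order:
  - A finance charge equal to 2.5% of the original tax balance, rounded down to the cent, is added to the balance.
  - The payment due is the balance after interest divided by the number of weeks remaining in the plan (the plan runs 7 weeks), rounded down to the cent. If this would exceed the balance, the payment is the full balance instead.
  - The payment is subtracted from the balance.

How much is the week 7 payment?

$5,155.52

Week 1: $24,824.50 +$620.61 interest = $25,445.11; pay $3,635.01 → $21,810.10
Week 2: $21,810.10 +$620.61 interest = $22,430.71; pay $3,738.45 → $18,692.26
Week 3: $18,692.26 +$620.61 interest = $19,312.87; pay $3,862.57 → $15,450.30
Week 4: $15,450.30 +$620.61 interest = $16,070.91; pay $4,017.72 → $12,053.19
Week 5: $12,053.19 +$620.61 interest = $12,673.80; pay $4,224.60 → $8,449.20
Week 6: $8,449.20 +$620.61 interest = $9,069.81; pay $4,534.90 → $4,534.91
Week 7: $4,534.91 +$620.61 interest = $5,155.52; pay $5,155.52 → $0.00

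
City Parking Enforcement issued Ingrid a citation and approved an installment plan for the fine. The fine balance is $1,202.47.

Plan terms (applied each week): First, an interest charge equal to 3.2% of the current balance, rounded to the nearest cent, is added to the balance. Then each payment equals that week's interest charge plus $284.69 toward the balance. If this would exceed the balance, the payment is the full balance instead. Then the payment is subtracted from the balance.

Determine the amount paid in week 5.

$65.75

Week 1: opening $1,202.47; interest $38.48 → $1,240.95; payment $323.17; balance $917.78
Week 2: opening $917.78; interest $29.37 → $947.15; payment $314.06; balance $633.09
Week 3: opening $633.09; interest $20.26 → $653.35; payment $304.95; balance $348.40
Week 4: opening $348.40; interest $11.15 → $359.55; payment $295.84; balance $63.71
Week 5: opening $63.71; interest $2.04 → $65.75; payment $65.75; balance $0.00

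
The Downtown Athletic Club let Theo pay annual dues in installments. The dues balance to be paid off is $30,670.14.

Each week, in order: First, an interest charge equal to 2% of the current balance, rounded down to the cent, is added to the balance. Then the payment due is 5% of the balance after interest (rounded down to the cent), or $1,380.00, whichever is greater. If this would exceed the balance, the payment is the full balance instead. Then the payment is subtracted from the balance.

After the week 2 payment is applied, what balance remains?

$28,798.07

# | Opening | Interest | Payment | End bal
1 | $30,670.14 | $613.40 | $1,564.17 | $29,719.37
2 | $29,719.37 | $594.38 | $1,515.68 | $28,798.07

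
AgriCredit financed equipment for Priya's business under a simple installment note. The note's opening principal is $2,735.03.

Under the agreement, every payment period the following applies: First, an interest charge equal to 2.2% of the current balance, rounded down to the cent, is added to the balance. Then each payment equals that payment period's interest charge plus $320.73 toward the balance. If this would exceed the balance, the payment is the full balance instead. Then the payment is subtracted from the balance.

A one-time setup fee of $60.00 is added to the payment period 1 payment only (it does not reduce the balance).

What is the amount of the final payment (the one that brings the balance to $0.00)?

$172.91

Payment period 1: opening $2,735.03; interest $60.17 → $2,795.20; payment $380.90 (+ $60.00 fee); balance $2,414.30
Payment period 2: opening $2,414.30; interest $53.11 → $2,467.41; payment $373.84; balance $2,093.57
Payment period 3: opening $2,093.57; interest $46.05 → $2,139.62; payment $366.78; balance $1,772.84
Payment period 4: opening $1,772.84; interest $39.00 → $1,811.84; payment $359.73; balance $1,452.11
Payment period 5: opening $1,452.11; interest $31.94 → $1,484.05; payment $352.67; balance $1,131.38
Payment period 6: opening $1,131.38; interest $24.89 → $1,156.27; payment $345.62; balance $810.65
Payment period 7: opening $810.65; interest $17.83 → $828.48; payment $338.56; balance $489.92
Payment period 8: opening $489.92; interest $10.77 → $500.69; payment $331.50; balance $169.19
Payment period 9: opening $169.19; interest $3.72 → $172.91; payment $172.91; balance $0.00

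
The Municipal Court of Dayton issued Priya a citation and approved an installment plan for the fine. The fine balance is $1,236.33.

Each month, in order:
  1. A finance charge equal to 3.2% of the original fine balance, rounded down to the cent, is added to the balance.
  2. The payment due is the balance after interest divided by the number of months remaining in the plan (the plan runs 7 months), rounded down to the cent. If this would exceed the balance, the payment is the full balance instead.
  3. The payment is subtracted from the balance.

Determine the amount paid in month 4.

$206.66

Month 1: opening $1,236.33; interest $39.56 → $1,275.89; payment $182.27; balance $1,093.62
Month 2: opening $1,093.62; interest $39.56 → $1,133.18; payment $188.86; balance $944.32
Month 3: opening $944.32; interest $39.56 → $983.88; payment $196.77; balance $787.11
Month 4: opening $787.11; interest $39.56 → $826.67; payment $206.66; balance $620.01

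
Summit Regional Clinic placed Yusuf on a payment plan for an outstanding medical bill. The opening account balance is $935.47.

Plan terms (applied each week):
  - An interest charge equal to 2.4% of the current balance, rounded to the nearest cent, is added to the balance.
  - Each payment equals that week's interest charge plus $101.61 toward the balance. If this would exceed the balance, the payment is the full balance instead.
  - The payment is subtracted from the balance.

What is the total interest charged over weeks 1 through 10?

# | Opening | Interest | Payment | End bal
1 | $935.47 | $22.45 | $124.06 | $833.86
2 | $833.86 | $20.01 | $121.62 | $732.25
3 | $732.25 | $17.57 | $119.18 | $630.64
4 | $630.64 | $15.14 | $116.75 | $529.03
5 | $529.03 | $12.70 | $114.31 | $427.42
6 | $427.42 | $10.26 | $111.87 | $325.81
7 | $325.81 | $7.82 | $109.43 | $224.20
8 | $224.20 | $5.38 | $106.99 | $122.59
9 | $122.59 | $2.94 | $104.55 | $20.98
10 | $20.98 | $0.50 | $21.48 | $0.00
Total interest: $22.45 + $20.01 + $17.57 + $15.14 + $12.70 + $10.26 + $7.82 + $5.38 + $2.94 + $0.50 = $114.77

$114.77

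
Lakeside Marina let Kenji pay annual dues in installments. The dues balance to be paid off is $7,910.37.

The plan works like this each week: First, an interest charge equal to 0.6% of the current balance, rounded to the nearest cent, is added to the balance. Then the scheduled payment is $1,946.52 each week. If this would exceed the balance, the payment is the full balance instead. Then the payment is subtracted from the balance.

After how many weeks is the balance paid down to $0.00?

# | Opening | Interest | Payment | End bal
1 | $7,910.37 | $47.46 | $1,946.52 | $6,011.31
2 | $6,011.31 | $36.07 | $1,946.52 | $4,100.86
3 | $4,100.86 | $24.61 | $1,946.52 | $2,178.95
4 | $2,178.95 | $13.07 | $1,946.52 | $245.50
5 | $245.50 | $1.47 | $246.97 | $0.00
Balance reaches $0.00 in week 5.

5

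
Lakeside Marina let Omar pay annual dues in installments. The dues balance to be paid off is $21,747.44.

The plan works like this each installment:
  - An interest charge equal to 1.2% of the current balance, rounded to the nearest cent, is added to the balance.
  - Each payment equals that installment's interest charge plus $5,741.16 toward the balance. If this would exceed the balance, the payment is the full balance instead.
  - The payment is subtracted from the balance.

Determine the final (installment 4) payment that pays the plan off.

Installment 1: $21,747.44 +$260.97 interest = $22,008.41; pay $6,002.13 → $16,006.28
Installment 2: $16,006.28 +$192.08 interest = $16,198.36; pay $5,933.24 → $10,265.12
Installment 3: $10,265.12 +$123.18 interest = $10,388.30; pay $5,864.34 → $4,523.96
Installment 4: $4,523.96 +$54.29 interest = $4,578.25; pay $4,578.25 → $0.00

$4,578.25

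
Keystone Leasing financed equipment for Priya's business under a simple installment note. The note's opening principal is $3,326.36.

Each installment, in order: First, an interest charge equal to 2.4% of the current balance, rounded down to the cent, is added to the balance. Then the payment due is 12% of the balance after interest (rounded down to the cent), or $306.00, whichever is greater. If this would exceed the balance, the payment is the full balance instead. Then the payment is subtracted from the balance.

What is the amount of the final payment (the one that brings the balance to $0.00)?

# | Opening | Interest | Payment | End bal
1 | $3,326.36 | $79.83 | $408.74 | $2,997.45
2 | $2,997.45 | $71.93 | $368.32 | $2,701.06
3 | $2,701.06 | $64.82 | $331.90 | $2,433.98
4 | $2,433.98 | $58.41 | $306.00 | $2,186.39
5 | $2,186.39 | $52.47 | $306.00 | $1,932.86
6 | $1,932.86 | $46.38 | $306.00 | $1,673.24
7 | $1,673.24 | $40.15 | $306.00 | $1,407.39
8 | $1,407.39 | $33.77 | $306.00 | $1,135.16
9 | $1,135.16 | $27.24 | $306.00 | $856.40
10 | $856.40 | $20.55 | $306.00 | $570.95
11 | $570.95 | $13.70 | $306.00 | $278.65
12 | $278.65 | $6.68 | $285.33 | $0.00

$285.33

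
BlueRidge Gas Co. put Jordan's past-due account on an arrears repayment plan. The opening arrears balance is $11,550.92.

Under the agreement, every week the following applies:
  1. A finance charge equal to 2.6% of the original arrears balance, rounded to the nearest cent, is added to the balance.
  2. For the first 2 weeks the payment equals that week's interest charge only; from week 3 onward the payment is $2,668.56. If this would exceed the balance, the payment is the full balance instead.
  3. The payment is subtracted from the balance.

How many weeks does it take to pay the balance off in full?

7

Week 1: $11,550.92 +$300.32 interest = $11,851.24; pay $300.32 → $11,550.92
Week 2: $11,550.92 +$300.32 interest = $11,851.24; pay $300.32 → $11,550.92
Week 3: $11,550.92 +$300.32 interest = $11,851.24; pay $2,668.56 → $9,182.68
Week 4: $9,182.68 +$300.32 interest = $9,483.00; pay $2,668.56 → $6,814.44
Week 5: $6,814.44 +$300.32 interest = $7,114.76; pay $2,668.56 → $4,446.20
Week 6: $4,446.20 +$300.32 interest = $4,746.52; pay $2,668.56 → $2,077.96
Week 7: $2,077.96 +$300.32 interest = $2,378.28; pay $2,378.28 → $0.00
Balance reaches $0.00 in week 7.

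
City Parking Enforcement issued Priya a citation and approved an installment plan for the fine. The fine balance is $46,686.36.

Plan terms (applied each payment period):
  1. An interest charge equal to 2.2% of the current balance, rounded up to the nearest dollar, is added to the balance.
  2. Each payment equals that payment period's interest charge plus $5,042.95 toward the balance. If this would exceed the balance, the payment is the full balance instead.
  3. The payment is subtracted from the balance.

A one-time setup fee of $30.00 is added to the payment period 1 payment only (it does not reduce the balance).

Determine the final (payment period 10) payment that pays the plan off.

$1,328.81

Payment period 1: opening $46,686.36; interest $1,028.00 → $47,714.36; payment $6,070.95 (+ $30.00 fee); balance $41,643.41
Payment period 2: opening $41,643.41; interest $917.00 → $42,560.41; payment $5,959.95; balance $36,600.46
Payment period 3: opening $36,600.46; interest $806.00 → $37,406.46; payment $5,848.95; balance $31,557.51
Payment period 4: opening $31,557.51; interest $695.00 → $32,252.51; payment $5,737.95; balance $26,514.56
Payment period 5: opening $26,514.56; interest $584.00 → $27,098.56; payment $5,626.95; balance $21,471.61
Payment period 6: opening $21,471.61; interest $473.00 → $21,944.61; payment $5,515.95; balance $16,428.66
Payment period 7: opening $16,428.66; interest $362.00 → $16,790.66; payment $5,404.95; balance $11,385.71
Payment period 8: opening $11,385.71; interest $251.00 → $11,636.71; payment $5,293.95; balance $6,342.76
Payment period 9: opening $6,342.76; interest $140.00 → $6,482.76; payment $5,182.95; balance $1,299.81
Payment period 10: opening $1,299.81; interest $29.00 → $1,328.81; payment $1,328.81; balance $0.00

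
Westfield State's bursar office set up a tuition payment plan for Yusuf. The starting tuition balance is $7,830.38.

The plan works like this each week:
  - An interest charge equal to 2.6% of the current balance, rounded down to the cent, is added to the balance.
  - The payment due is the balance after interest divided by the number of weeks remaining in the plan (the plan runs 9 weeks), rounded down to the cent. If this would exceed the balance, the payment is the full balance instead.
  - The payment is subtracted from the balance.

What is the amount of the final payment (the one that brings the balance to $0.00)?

$1,096.13

# | Opening | Interest | Payment | End bal
1 | $7,830.38 | $203.58 | $892.66 | $7,141.30
2 | $7,141.30 | $185.67 | $915.87 | $6,411.10
3 | $6,411.10 | $166.68 | $939.68 | $5,638.10
4 | $5,638.10 | $146.59 | $964.11 | $4,820.58
5 | $4,820.58 | $125.33 | $989.18 | $3,956.73
6 | $3,956.73 | $102.87 | $1,014.90 | $3,044.70
7 | $3,044.70 | $79.16 | $1,041.28 | $2,082.58
8 | $2,082.58 | $54.14 | $1,068.36 | $1,068.36
9 | $1,068.36 | $27.77 | $1,096.13 | $0.00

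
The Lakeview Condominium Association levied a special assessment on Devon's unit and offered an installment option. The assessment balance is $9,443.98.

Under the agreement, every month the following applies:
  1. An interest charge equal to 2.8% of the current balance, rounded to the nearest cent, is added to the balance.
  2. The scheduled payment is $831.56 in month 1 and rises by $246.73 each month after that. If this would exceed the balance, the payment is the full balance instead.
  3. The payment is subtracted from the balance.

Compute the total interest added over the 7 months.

Month 1: opening $9,443.98; interest $264.43 → $9,708.41; payment $831.56; balance $8,876.85
Month 2: opening $8,876.85; interest $248.55 → $9,125.40; payment $1,078.29; balance $8,047.11
Month 3: opening $8,047.11; interest $225.32 → $8,272.43; payment $1,325.02; balance $6,947.41
Month 4: opening $6,947.41; interest $194.53 → $7,141.94; payment $1,571.75; balance $5,570.19
Month 5: opening $5,570.19; interest $155.97 → $5,726.16; payment $1,818.48; balance $3,907.68
Month 6: opening $3,907.68; interest $109.42 → $4,017.10; payment $2,065.21; balance $1,951.89
Month 7: opening $1,951.89; interest $54.65 → $2,006.54; payment $2,006.54; balance $0.00
Total interest: $264.43 + $248.55 + $225.32 + $194.53 + $155.97 + $109.42 + $54.65 = $1,252.87

$1,252.87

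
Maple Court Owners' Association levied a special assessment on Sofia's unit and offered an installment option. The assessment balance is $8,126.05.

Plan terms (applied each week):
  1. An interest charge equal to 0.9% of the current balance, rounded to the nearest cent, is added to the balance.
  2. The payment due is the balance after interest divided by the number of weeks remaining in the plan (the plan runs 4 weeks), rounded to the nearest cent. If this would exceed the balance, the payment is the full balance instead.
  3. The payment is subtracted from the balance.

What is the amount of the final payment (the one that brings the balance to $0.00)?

Week 1: opening $8,126.05; interest $73.13 → $8,199.18; payment $2,049.80; balance $6,149.38
Week 2: opening $6,149.38; interest $55.34 → $6,204.72; payment $2,068.24; balance $4,136.48
Week 3: opening $4,136.48; interest $37.23 → $4,173.71; payment $2,086.86; balance $2,086.85
Week 4: opening $2,086.85; interest $18.78 → $2,105.63; payment $2,105.63; balance $0.00

$2,105.63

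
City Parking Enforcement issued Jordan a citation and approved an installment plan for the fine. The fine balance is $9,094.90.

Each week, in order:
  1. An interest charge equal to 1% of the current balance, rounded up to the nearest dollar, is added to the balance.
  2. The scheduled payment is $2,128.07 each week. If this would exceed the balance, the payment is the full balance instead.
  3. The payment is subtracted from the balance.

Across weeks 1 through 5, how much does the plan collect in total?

Week 1: $9,094.90 +$91.00 interest = $9,185.90; pay $2,128.07 → $7,057.83
Week 2: $7,057.83 +$71.00 interest = $7,128.83; pay $2,128.07 → $5,000.76
Week 3: $5,000.76 +$51.00 interest = $5,051.76; pay $2,128.07 → $2,923.69
Week 4: $2,923.69 +$30.00 interest = $2,953.69; pay $2,128.07 → $825.62
Week 5: $825.62 +$9.00 interest = $834.62; pay $834.62 → $0.00
Total paid: $9,346.90

$9,346.90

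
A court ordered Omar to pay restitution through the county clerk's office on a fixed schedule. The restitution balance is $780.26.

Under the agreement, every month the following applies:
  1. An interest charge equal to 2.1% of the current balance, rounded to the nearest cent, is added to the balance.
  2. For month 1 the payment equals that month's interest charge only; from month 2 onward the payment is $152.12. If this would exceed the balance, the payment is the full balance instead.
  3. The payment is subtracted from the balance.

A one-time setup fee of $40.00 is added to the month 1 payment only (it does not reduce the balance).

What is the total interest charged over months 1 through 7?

Month 1: $780.26 +$16.39 interest = $796.65; pay $16.39 (+ $40.00 fee) → $780.26
Month 2: $780.26 +$16.39 interest = $796.65; pay $152.12 → $644.53
Month 3: $644.53 +$13.54 interest = $658.07; pay $152.12 → $505.95
Month 4: $505.95 +$10.62 interest = $516.57; pay $152.12 → $364.45
Month 5: $364.45 +$7.65 interest = $372.10; pay $152.12 → $219.98
Month 6: $219.98 +$4.62 interest = $224.60; pay $152.12 → $72.48
Month 7: $72.48 +$1.52 interest = $74.00; pay $74.00 → $0.00
Total interest: $16.39 + $16.39 + $13.54 + $10.62 + $7.65 + $4.62 + $1.52 = $70.73

$70.73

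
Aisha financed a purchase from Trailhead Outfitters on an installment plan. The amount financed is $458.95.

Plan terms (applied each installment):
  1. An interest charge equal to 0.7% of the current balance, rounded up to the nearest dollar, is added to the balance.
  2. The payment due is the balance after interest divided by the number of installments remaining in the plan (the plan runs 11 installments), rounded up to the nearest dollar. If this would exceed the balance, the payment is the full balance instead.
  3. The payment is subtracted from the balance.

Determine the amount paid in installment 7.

$44.00

# | Opening | Interest | Payment | End bal
1 | $458.95 | $4.00 | $43.00 | $419.95
2 | $419.95 | $3.00 | $43.00 | $379.95
3 | $379.95 | $3.00 | $43.00 | $339.95
4 | $339.95 | $3.00 | $43.00 | $299.95
5 | $299.95 | $3.00 | $44.00 | $258.95
6 | $258.95 | $2.00 | $44.00 | $216.95
7 | $216.95 | $2.00 | $44.00 | $174.95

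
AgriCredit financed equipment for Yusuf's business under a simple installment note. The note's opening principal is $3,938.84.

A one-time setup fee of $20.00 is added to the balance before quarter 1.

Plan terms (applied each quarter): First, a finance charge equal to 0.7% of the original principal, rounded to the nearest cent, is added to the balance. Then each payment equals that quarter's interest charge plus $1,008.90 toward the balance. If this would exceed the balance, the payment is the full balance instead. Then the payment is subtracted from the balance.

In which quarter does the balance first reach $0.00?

4

Quarter 1: $3,958.84 +$27.57 interest = $3,986.41; pay $1,036.47 → $2,949.94
Quarter 2: $2,949.94 +$27.57 interest = $2,977.51; pay $1,036.47 → $1,941.04
Quarter 3: $1,941.04 +$27.57 interest = $1,968.61; pay $1,036.47 → $932.14
Quarter 4: $932.14 +$27.57 interest = $959.71; pay $959.71 → $0.00
Balance reaches $0.00 in quarter 4.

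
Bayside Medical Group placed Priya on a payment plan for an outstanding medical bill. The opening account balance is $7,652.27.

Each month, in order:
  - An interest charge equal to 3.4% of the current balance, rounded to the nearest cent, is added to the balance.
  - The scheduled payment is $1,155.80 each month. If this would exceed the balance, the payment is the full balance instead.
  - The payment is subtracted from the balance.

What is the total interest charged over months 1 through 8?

Month 1: opening $7,652.27; interest $260.18 → $7,912.45; payment $1,155.80; balance $6,756.65
Month 2: opening $6,756.65; interest $229.73 → $6,986.38; payment $1,155.80; balance $5,830.58
Month 3: opening $5,830.58; interest $198.24 → $6,028.82; payment $1,155.80; balance $4,873.02
Month 4: opening $4,873.02; interest $165.68 → $5,038.70; payment $1,155.80; balance $3,882.90
Month 5: opening $3,882.90; interest $132.02 → $4,014.92; payment $1,155.80; balance $2,859.12
Month 6: opening $2,859.12; interest $97.21 → $2,956.33; payment $1,155.80; balance $1,800.53
Month 7: opening $1,800.53; interest $61.22 → $1,861.75; payment $1,155.80; balance $705.95
Month 8: opening $705.95; interest $24.00 → $729.95; payment $729.95; balance $0.00
Total interest: $260.18 + $229.73 + $198.24 + $165.68 + $132.02 + $97.21 + $61.22 + $24.00 = $1,168.28

$1,168.28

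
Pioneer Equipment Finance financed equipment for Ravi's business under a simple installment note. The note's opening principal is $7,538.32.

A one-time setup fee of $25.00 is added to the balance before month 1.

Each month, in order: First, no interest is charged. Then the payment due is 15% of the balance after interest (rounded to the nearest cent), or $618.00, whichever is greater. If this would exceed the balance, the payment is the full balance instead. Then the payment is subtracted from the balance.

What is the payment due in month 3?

$819.68

# | Opening | Payment | End bal
1 | $7,563.32 | $1,134.50 | $6,428.82
2 | $6,428.82 | $964.32 | $5,464.50
3 | $5,464.50 | $819.68 | $4,644.82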